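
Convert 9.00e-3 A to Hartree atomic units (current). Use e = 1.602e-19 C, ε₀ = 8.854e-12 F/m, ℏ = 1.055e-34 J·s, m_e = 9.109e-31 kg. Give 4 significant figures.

atomic unit of electric current: I_au = e E_h/ℏ = m_e e⁵/((4πε₀)²ℏ³) = 6.612e-3 A.
9.00e-3 / 6.612e-3 = 1.361

1.361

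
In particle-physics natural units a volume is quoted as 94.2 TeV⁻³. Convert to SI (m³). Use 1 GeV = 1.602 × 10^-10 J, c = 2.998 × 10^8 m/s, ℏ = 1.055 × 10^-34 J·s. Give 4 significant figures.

7.250 × 10^-55 m³

Volume is [L]³ = [E]⁻³·(ℏc)³.
1 GeV⁻³ → (ℏc)³ × (1 GeV in J)⁻³ = 7.696 × 10^-48 m³.
Convert the energy scale: 94.2 TeV⁻³ = 9.42 × 10^-8 GeV⁻³.
Result: 9.42 × 10^-8 × 7.696 × 10^-48 = 7.250 × 10^-55 m³.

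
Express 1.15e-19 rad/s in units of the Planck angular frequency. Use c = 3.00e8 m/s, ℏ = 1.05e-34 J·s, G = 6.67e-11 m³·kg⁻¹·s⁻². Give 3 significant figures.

6.17e-63

Planck angular frequency: ω_P = √(c⁵/(ℏG)) = 1.86e43 rad/s.
1.15e-19 / 1.86e43 = 6.17e-63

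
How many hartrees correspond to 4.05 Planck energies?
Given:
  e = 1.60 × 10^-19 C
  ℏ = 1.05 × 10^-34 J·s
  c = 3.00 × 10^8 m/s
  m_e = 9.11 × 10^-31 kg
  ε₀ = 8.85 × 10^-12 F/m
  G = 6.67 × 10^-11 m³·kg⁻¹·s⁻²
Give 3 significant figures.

1.81 × 10^27

Planck energy: E_P = √(ℏc⁵/G) = 1.96 × 10^9 J
hartree: E_h = m_e e⁴/(4πε₀ℏ)² = 4.38 × 10^-18 J
4.05 × 1.96 × 10^9 / 4.38 × 10^-18 = 1.81 × 10^27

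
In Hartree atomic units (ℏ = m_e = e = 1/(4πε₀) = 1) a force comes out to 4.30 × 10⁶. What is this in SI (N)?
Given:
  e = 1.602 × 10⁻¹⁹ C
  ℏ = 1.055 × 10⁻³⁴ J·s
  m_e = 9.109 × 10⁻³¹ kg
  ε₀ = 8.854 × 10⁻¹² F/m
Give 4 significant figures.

0.3534 N

One atomic unit of force: F_au = E_h/a₀ = m_e²e⁶/((4πε₀)³ℏ⁴) = 8.220 × 10⁻⁸ N.
4.30 × 10⁶ × 8.220 × 10⁻⁸ N = 0.3534 N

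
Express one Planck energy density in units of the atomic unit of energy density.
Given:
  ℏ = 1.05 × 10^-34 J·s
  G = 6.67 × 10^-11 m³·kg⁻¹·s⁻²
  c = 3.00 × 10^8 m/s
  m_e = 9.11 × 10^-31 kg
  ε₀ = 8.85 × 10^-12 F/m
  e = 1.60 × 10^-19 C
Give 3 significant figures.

Planck energy density: u_P = c⁷/(ℏG²) = 4.68 × 10^113 J/m³
atomic unit of energy density: u_au = E_h/a₀³ = m_e⁴e¹⁰/((4πε₀)⁵ℏ⁸) = 3.01 × 10^13 J/m³
ratio = 4.68 × 10^113 / 3.01 × 10^13 = 1.55 × 10^100

1.55 × 10^100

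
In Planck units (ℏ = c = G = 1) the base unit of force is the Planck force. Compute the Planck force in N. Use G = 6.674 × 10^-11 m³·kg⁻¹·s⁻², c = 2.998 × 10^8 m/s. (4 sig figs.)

1.210 × 10^44 N

F_P = c⁴/G
  = 8.078 × 10^33 / 6.674 × 10^-11
  = 1.210 × 10^44 N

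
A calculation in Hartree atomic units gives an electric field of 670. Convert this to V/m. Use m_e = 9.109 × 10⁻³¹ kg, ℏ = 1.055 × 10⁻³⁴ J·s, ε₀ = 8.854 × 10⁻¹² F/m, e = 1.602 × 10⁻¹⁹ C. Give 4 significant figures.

3.438 × 10¹⁴ V/m

One atomic unit of electric field: E_au = E_h/(e a₀) = m_e²e⁵/((4πε₀)³ℏ⁴) = 5.131 × 10¹¹ V/m.
670 × 5.131 × 10¹¹ V/m = 3.438 × 10¹⁴ V/m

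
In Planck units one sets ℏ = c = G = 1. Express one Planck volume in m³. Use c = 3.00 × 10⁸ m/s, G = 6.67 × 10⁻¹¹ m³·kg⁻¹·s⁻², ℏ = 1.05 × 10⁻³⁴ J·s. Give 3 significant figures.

4.18 × 10⁻¹⁰⁵ m³

V_P = (ℏG/c³)^(3/2)
  = √(1.75 × 10⁻²⁰⁹)
  = 4.18 × 10⁻¹⁰⁵ m³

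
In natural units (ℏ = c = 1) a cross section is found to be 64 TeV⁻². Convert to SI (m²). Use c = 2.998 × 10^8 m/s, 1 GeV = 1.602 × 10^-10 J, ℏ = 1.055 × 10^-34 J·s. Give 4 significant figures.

2.495 × 10^-36 m²

Area is [L]² = [E]⁻²·(ℏc)²; restore (ℏc)².
1 GeV⁻² → (ℏc)² × (1 GeV in J)⁻² = 3.898 × 10^-32 m².
Convert the energy scale: 64 TeV⁻² = 6.40 × 10^-5 GeV⁻².
Result: 6.40 × 10^-5 × 3.898 × 10^-32 = 2.495 × 10^-36 m².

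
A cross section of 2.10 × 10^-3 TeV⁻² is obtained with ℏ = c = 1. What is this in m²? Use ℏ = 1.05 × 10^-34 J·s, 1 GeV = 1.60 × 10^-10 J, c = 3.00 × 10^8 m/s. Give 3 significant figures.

8.14 × 10^-41 m²

Area is [L]² = [E]⁻²·(ℏc)²; restore (ℏc)².
1 GeV⁻² → (ℏc)² × (1 GeV in J)⁻² = 3.88 × 10^-32 m².
Convert the energy scale: 2.10 × 10^-3 TeV⁻² = 2.10 × 10^-9 GeV⁻².
Result: 2.10 × 10^-9 × 3.88 × 10^-32 = 8.14 × 10^-41 m².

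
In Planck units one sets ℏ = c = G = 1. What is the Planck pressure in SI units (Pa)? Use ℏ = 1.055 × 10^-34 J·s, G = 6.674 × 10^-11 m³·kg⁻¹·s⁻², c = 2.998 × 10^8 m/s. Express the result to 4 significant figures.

p_P = c⁷/(ℏG²)
  = 2.177 × 10^59 / 4.699 × 10^-55
  = 4.632 × 10^113 Pa

4.632 × 10^113 Pa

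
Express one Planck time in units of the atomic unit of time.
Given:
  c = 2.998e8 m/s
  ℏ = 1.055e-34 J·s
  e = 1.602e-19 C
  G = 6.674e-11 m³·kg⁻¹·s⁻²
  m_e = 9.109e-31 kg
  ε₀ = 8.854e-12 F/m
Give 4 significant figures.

Planck time: t_P = √(ℏG/c⁵) = 5.392e-44 s
atomic unit of time: τ_au = (4πε₀)²ℏ³/(m_e e⁴) = 2.423e-17 s
ratio = 5.392e-44 / 2.423e-17 = 2.225e-27

2.225e-27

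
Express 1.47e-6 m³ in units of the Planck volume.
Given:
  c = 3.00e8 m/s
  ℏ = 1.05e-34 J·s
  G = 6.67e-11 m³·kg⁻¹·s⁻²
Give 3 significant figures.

Planck volume: V_P = (ℏG/c³)^(3/2) = 4.18e-105 m³.
1.47e-6 / 4.18e-105 = 3.52e98

3.52e98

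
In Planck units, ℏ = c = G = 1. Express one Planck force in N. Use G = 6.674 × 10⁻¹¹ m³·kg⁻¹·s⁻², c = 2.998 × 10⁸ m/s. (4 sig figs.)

The unique combination of the constants set to 1 with dimensions of force is F_P = c⁴/G.
  = 8.078 × 10³³ / 6.674 × 10⁻¹¹
  = 1.210 × 10⁴⁴ N

1.210 × 10⁴⁴ N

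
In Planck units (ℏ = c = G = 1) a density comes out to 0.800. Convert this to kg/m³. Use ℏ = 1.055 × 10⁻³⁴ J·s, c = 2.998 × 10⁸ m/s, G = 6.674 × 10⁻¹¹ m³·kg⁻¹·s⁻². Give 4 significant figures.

One Planck density: ρ_P = c⁵/(ℏG²) = 5.154 × 10⁹⁶ kg/m³.
0.800 × 5.154 × 10⁹⁶ kg/m³ = 4.123 × 10⁹⁶ kg/m³

4.123 × 10⁹⁶ kg/m³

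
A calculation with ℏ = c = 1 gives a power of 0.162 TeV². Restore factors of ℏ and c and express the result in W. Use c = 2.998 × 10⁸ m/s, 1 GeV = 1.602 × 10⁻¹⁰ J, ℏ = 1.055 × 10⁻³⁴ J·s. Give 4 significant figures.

Power is [E]/[T] = [E]²/ℏ.
1 GeV² → 1/ℏ × (1 GeV in J)² = 2.433 × 10¹⁴ W.
Convert the energy scale: 0.162 TeV² = 1.62 × 10⁵ GeV².
Result: 1.62 × 10⁵ × 2.433 × 10¹⁴ = 3.941 × 10¹⁹ W.

3.941 × 10¹⁹ W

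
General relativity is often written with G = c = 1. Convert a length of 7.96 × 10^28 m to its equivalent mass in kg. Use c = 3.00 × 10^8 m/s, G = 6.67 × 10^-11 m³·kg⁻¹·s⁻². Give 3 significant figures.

1.07 × 10^56 kg

Length → mass via c²/G.
7.96 × 10^28 m × (c²/G) = 1.07 × 10^56 kg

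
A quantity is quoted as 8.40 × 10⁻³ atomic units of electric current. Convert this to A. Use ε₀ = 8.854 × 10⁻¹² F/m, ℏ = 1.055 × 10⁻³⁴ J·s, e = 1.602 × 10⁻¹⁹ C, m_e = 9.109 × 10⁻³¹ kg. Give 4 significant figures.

One atomic unit of electric current: I_au = e E_h/ℏ = m_e e⁵/((4πε₀)²ℏ³) = 6.612 × 10⁻³ A.
8.40 × 10⁻³ × 6.612 × 10⁻³ A = 5.554 × 10⁻⁵ A

5.554 × 10⁻⁵ A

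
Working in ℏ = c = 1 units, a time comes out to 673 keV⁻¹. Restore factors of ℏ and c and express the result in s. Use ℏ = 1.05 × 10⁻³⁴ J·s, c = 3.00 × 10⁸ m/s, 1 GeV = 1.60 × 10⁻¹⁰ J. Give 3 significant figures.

4.42 × 10⁻¹⁶ s

A time is [E]⁻¹ in ℏ=c=1; restore one factor of ℏ.
1 GeV⁻¹ → ℏ × (1 GeV in J)⁻¹ = 6.56 × 10⁻²⁵ s.
Convert the energy scale: 673 keV⁻¹ = 6.73 × 10⁸ GeV⁻¹.
Result: 6.73 × 10⁸ × 6.56 × 10⁻²⁵ = 4.42 × 10⁻¹⁶ s.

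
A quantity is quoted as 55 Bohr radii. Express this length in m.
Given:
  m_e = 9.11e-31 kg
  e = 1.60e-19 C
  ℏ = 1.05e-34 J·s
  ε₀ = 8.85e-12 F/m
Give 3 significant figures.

2.89e-9 m

One Bohr radius: a₀ = 4πε₀ℏ²/(m_e e²) = 5.26e-11 m.
55 × 5.26e-11 m = 2.89e-9 m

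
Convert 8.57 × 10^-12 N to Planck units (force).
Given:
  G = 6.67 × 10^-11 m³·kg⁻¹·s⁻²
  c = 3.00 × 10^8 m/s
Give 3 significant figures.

Planck force: F_P = c⁴/G = 1.21 × 10^44 N.
8.57 × 10^-12 / 1.21 × 10^44 = 7.06 × 10^-56

7.06 × 10^-56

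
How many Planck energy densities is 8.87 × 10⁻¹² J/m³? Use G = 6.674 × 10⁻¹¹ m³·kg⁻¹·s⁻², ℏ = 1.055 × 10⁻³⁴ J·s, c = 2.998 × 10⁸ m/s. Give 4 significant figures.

1.915 × 10⁻¹²⁵

Planck energy density: u_P = c⁷/(ℏG²) = 4.632 × 10¹¹³ J/m³.
8.87 × 10⁻¹² / 4.632 × 10¹¹³ = 1.915 × 10⁻¹²⁵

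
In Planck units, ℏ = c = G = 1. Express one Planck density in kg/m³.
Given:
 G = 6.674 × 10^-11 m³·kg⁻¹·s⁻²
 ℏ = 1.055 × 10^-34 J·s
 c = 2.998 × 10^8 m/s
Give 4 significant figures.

Dimensional analysis gives ρ_P = c⁵/(ℏG²).
  = 2.422 × 10^42 / 4.699 × 10^-55
  = 5.154 × 10^96 kg/m³

5.154 × 10^96 kg/m³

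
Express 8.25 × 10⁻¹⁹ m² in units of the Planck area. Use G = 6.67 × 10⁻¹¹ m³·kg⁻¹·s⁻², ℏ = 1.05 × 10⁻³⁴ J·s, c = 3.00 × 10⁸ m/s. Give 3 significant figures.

3.18 × 10⁵¹

Planck area: A_P = ℏG/c³ = 2.59 × 10⁻⁷⁰ m².
8.25 × 10⁻¹⁹ / 2.59 × 10⁻⁷⁰ = 3.18 × 10⁵¹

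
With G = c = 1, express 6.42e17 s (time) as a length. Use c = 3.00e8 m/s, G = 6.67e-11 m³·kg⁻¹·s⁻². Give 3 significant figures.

Time → length via c.
6.42e17 s × (c) = 1.93e26 m

1.93e26 m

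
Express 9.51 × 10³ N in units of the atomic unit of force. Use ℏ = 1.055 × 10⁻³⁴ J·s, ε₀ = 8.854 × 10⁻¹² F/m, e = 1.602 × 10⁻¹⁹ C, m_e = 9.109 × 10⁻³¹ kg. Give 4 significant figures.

atomic unit of force: F_au = E_h/a₀ = m_e²e⁶/((4πε₀)³ℏ⁴) = 8.220 × 10⁻⁸ N.
9.51 × 10³ / 8.220 × 10⁻⁸ = 1.157 × 10¹¹

1.157 × 10¹¹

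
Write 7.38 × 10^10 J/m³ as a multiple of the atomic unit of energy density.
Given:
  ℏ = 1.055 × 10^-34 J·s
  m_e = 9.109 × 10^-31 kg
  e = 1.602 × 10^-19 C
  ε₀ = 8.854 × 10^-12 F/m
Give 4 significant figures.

atomic unit of energy density: u_au = E_h/a₀³ = m_e⁴e¹⁰/((4πε₀)⁵ℏ⁸) = 2.929 × 10^13 J/m³.
7.38 × 10^10 / 2.929 × 10^13 = 2.520 × 10^-3

2.520 × 10^-3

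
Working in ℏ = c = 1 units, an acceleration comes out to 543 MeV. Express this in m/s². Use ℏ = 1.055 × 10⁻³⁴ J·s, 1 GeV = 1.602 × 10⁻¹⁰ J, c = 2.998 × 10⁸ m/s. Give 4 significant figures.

Acceleration is [L]/[T]² = c·[E]/ℏ.
1 GeV → c/ℏ × (1 GeV in J) = 4.552 × 10³² m/s².
Convert the energy scale: 543 MeV = 0.543 GeV.
Result: 0.543 × 4.552 × 10³² = 2.472 × 10³² m/s².

2.472 × 10³² m/s²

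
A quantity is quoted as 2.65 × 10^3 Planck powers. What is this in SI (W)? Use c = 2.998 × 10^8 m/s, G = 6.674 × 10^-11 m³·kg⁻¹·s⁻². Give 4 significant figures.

9.617 × 10^55 W

One Planck power: P_P = c⁵/G = 3.629 × 10^52 W.
2.65 × 10^3 × 3.629 × 10^52 W = 9.617 × 10^55 W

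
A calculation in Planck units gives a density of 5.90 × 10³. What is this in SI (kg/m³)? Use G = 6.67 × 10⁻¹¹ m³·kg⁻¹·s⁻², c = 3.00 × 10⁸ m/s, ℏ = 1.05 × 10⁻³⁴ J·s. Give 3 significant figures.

One Planck density: ρ_P = c⁵/(ℏG²) = 5.20 × 10⁹⁶ kg/m³.
5.90 × 10³ × 5.20 × 10⁹⁶ kg/m³ = 3.07 × 10¹⁰⁰ kg/m³

3.07 × 10¹⁰⁰ kg/m³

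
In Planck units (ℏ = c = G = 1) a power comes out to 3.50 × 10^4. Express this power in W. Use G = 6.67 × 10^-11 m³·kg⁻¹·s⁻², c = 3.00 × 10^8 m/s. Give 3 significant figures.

1.28 × 10^57 W

One Planck power: P_P = c⁵/G = 3.64 × 10^52 W.
3.50 × 10^4 × 3.64 × 10^52 W = 1.28 × 10^57 W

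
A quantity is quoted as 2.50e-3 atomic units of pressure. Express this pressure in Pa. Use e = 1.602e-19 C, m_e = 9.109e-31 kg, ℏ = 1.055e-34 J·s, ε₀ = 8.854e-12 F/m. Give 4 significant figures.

7.323e10 Pa

One atomic unit of pressure: P_au = E_h/a₀³ = m_e⁴e¹⁰/((4πε₀)⁵ℏ⁸) = 2.929e13 Pa.
2.50e-3 × 2.929e13 Pa = 7.323e10 Pa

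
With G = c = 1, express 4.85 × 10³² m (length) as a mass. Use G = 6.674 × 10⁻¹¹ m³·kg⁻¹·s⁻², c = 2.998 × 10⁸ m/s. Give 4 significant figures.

Length → mass via c²/G.
4.85 × 10³² m × (c²/G) = 6.532 × 10⁵⁹ kg

6.532 × 10⁵⁹ kg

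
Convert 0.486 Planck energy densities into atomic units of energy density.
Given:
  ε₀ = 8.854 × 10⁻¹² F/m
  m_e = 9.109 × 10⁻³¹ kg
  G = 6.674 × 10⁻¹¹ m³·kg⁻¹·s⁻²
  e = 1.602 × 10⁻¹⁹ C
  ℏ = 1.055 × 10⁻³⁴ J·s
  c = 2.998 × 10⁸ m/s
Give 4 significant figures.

7.686 × 10⁹⁹

Planck energy density: u_P = c⁷/(ℏG²) = 4.632 × 10¹¹³ J/m³
atomic unit of energy density: u_au = E_h/a₀³ = m_e⁴e¹⁰/((4πε₀)⁵ℏ⁸) = 2.929 × 10¹³ J/m³
0.486 × 4.632 × 10¹¹³ / 2.929 × 10¹³ = 7.686 × 10⁹⁹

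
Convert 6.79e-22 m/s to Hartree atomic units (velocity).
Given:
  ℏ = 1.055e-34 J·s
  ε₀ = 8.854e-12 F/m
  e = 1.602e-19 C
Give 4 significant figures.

atomic unit of velocity: v_au = e²/(4πε₀ℏ) = 2.186e6 m/s.
6.79e-22 / 2.186e6 = 3.106e-28

3.106e-28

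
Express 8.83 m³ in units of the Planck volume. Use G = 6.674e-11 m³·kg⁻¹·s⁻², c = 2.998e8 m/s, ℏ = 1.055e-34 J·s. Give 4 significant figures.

Planck volume: V_P = (ℏG/c³)^(3/2) = 4.224e-105 m³.
8.83 / 4.224e-105 = 2.090e105

2.090e105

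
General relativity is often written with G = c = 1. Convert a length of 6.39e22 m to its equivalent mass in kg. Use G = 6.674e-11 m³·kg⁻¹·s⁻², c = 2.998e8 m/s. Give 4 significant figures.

8.606e49 kg

Length → mass via c²/G.
6.39e22 m × (c²/G) = 8.606e49 kg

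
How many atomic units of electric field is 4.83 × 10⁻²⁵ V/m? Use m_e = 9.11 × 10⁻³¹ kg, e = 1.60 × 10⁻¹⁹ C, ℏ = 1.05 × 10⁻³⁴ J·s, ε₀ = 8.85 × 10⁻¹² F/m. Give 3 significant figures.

atomic unit of electric field: E_au = E_h/(e a₀) = m_e²e⁵/((4πε₀)³ℏ⁴) = 5.20 × 10¹¹ V/m.
4.83 × 10⁻²⁵ / 5.20 × 10¹¹ = 9.28 × 10⁻³⁷

9.28 × 10⁻³⁷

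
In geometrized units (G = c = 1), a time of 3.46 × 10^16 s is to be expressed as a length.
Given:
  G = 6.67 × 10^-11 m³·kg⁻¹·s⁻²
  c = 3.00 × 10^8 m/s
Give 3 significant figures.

1.04 × 10^25 m

Time → length via c.
3.46 × 10^16 s × (c) = 1.04 × 10^25 m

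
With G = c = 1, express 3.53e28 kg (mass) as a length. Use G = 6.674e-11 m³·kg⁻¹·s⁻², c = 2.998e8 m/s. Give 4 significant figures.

In G = c = 1 units mass has dimensions of length; the conversion factor is G/c².
3.53e28 kg × (G/c²) = 26.21 m

26.21 m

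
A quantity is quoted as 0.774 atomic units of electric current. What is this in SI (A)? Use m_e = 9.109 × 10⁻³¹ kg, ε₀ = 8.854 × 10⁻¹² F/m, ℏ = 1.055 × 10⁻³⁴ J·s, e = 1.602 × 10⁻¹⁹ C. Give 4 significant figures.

5.118 × 10⁻³ A

One atomic unit of electric current: I_au = e E_h/ℏ = m_e e⁵/((4πε₀)²ℏ³) = 6.612 × 10⁻³ A.
0.774 × 6.612 × 10⁻³ A = 5.118 × 10⁻³ A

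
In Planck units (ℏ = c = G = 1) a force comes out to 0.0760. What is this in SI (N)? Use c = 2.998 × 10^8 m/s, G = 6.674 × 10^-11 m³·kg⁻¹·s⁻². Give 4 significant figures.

One Planck force: F_P = c⁴/G = 1.210 × 10^44 N.
0.0760 × 1.210 × 10^44 N = 9.199 × 10^42 N

9.199 × 10^42 N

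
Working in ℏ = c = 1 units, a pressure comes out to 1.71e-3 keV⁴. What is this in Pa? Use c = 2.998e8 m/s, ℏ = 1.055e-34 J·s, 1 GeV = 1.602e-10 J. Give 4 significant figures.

3.560e10 Pa

Pressure is [E]/[L]³ = [E]⁴/(ℏc)³.
1 GeV⁴ → 1/(ℏc)³ × (1 GeV in J)⁴ = 2.082e37 Pa.
Convert the energy scale: 1.71e-3 keV⁴ = 1.71e-27 GeV⁴.
Result: 1.71e-27 × 2.082e37 = 3.560e10 Pa.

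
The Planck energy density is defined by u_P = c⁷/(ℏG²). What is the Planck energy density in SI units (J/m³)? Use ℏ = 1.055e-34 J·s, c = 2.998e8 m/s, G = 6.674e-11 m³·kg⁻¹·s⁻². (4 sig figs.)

4.632e113 J/m³

u_P = c⁷/(ℏG²)
  = 2.177e59 / 4.699e-55
  = 4.632e113 J/m³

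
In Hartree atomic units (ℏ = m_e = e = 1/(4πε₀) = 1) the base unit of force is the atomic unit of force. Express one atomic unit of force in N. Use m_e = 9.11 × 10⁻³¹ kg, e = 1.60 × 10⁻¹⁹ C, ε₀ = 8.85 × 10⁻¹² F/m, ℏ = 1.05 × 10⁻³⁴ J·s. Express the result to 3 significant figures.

F_au = E_h/a₀ = m_e²e⁶/((4πε₀)³ℏ⁴)
E_h = 4.38 × 10⁻¹⁸ J
a₀ = 5.26 × 10⁻¹¹ m
E_h/a₀ = 8.33 × 10⁻⁸ N

8.33 × 10⁻⁸ N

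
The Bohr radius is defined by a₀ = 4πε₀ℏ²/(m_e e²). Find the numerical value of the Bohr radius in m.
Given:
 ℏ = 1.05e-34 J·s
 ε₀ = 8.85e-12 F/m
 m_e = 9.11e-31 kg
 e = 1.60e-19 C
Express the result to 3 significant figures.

a₀ = 4πε₀ℏ²/(m_e e²)
  = 1.23e-78 / 2.33e-68
  = 5.26e-11 m

5.26e-11 m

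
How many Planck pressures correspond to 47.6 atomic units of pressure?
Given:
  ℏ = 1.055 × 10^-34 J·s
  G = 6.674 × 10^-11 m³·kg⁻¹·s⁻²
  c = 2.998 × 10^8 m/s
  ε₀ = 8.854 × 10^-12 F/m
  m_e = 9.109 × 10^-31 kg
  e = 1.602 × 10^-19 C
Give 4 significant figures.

3.010 × 10^-99

atomic unit of pressure: P_au = E_h/a₀³ = m_e⁴e¹⁰/((4πε₀)⁵ℏ⁸) = 2.929 × 10^13 Pa
Planck pressure: p_P = c⁷/(ℏG²) = 4.632 × 10^113 Pa
47.6 × 2.929 × 10^13 / 4.632 × 10^113 = 3.010 × 10^-99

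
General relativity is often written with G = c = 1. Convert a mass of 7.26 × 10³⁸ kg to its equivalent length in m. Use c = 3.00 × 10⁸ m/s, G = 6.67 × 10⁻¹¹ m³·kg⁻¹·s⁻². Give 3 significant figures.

5.38 × 10¹¹ m

In G = c = 1 units mass has dimensions of length; the conversion factor is G/c².
7.26 × 10³⁸ kg × (G/c²) = 5.38 × 10¹¹ m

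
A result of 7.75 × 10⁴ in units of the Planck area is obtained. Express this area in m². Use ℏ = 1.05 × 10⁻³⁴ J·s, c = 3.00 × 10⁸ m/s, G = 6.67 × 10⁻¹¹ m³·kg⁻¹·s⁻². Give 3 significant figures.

2.01 × 10⁻⁶⁵ m²

One Planck area: A_P = ℏG/c³ = 2.59 × 10⁻⁷⁰ m².
7.75 × 10⁴ × 2.59 × 10⁻⁷⁰ m² = 2.01 × 10⁻⁶⁵ m²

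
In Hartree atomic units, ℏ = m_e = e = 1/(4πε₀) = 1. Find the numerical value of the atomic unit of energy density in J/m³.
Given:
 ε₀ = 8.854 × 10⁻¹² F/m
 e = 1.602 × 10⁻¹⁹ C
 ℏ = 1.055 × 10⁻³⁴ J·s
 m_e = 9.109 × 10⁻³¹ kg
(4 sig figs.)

2.929 × 10¹³ J/m³

Dimensional analysis gives u_au = E_h/a₀³ = m_e⁴e¹⁰/((4πε₀)⁵ℏ⁸).
E_h = 4.354 × 10⁻¹⁸ J
a₀ = 5.297 × 10⁻¹¹ m
E_h/a₀³ = 2.929 × 10¹³ J/m³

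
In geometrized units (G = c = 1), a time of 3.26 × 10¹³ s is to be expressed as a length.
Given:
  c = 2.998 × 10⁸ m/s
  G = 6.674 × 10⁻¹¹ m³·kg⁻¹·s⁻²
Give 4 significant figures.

Time → length via c.
3.26 × 10¹³ s × (c) = 9.773 × 10²¹ m

9.773 × 10²¹ m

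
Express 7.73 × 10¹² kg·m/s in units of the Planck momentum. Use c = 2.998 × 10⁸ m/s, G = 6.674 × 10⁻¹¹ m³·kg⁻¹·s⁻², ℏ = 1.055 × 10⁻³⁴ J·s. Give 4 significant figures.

Planck momentum: p_P = √(ℏc³/G) = 6.527 kg·m/s.
7.73 × 10¹² / 6.527 = 1.184 × 10¹²

1.184 × 10¹²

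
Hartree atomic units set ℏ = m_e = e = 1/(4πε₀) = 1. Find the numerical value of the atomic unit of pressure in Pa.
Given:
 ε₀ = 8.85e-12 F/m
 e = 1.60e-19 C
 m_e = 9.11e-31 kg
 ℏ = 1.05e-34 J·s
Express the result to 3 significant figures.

The unique combination of the constants set to 1 with dimensions of pressure is P_au = E_h/a₀³ = m_e⁴e¹⁰/((4πε₀)⁵ℏ⁸).
E_h = 4.38e-18 J
a₀ = 5.26e-11 m
E_h/a₀³ = 3.01e13 Pa

3.01e13 Pa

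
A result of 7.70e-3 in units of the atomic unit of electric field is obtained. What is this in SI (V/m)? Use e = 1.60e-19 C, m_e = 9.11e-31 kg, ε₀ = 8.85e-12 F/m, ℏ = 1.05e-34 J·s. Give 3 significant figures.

One atomic unit of electric field: E_au = E_h/(e a₀) = m_e²e⁵/((4πε₀)³ℏ⁴) = 5.20e11 V/m.
7.70e-3 × 5.20e11 V/m = 4.01e9 V/m

4.01e9 V/m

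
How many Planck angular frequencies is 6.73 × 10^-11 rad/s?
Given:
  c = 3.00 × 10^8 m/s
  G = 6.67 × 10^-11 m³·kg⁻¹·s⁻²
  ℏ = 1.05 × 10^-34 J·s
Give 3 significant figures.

Planck angular frequency: ω_P = √(c⁵/(ℏG)) = 1.86 × 10^43 rad/s.
6.73 × 10^-11 / 1.86 × 10^43 = 3.61 × 10^-54

3.61 × 10^-54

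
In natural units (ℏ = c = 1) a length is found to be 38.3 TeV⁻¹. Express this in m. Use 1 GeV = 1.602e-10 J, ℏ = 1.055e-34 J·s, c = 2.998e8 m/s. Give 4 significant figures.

7.562e-18 m

A length is [E]⁻¹ in ℏ=c=1; restore one factor of ℏc.
1 GeV⁻¹ → ℏc × (1 GeV in J)⁻¹ = 1.974e-16 m.
Convert the energy scale: 38.3 TeV⁻¹ = 0.0383 GeV⁻¹.
Result: 0.0383 × 1.974e-16 = 7.562e-18 m.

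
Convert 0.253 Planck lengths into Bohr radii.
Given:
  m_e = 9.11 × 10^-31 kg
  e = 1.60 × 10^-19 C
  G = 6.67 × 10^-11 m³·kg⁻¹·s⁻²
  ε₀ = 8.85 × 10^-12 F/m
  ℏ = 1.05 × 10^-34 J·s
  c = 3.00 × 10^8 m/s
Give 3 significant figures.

7.75 × 10^-26

Planck length: ℓ_P = √(ℏG/c³) = 1.61 × 10^-35 m
Bohr radius: a₀ = 4πε₀ℏ²/(m_e e²) = 5.26 × 10^-11 m
0.253 × 1.61 × 10^-35 / 5.26 × 10^-11 = 7.75 × 10^-26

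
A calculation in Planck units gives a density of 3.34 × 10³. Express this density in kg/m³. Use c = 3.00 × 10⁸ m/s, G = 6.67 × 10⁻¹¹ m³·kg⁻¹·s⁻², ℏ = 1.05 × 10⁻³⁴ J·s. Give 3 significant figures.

One Planck density: ρ_P = c⁵/(ℏG²) = 5.20 × 10⁹⁶ kg/m³.
3.34 × 10³ × 5.20 × 10⁹⁶ kg/m³ = 1.74 × 10¹⁰⁰ kg/m³

1.74 × 10¹⁰⁰ kg/m³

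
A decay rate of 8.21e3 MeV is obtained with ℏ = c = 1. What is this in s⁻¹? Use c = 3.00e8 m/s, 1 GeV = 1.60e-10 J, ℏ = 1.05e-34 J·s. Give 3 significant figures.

1.25e25 s⁻¹

A rate is [E]/ℏ; divide by ℏ.
1 GeV → 1/ℏ × (1 GeV in J) = 1.52e24 s⁻¹.
Convert the energy scale: 8.21e3 MeV = 8.21 GeV.
Result: 8.21 × 1.52e24 = 1.25e25 s⁻¹.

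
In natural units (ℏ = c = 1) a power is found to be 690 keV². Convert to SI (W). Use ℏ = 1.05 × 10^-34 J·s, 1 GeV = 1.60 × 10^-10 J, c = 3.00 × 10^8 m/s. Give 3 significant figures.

1.68 × 10^5 W

Power is [E]/[T] = [E]²/ℏ.
1 GeV² → 1/ℏ × (1 GeV in J)² = 2.44 × 10^14 W.
Convert the energy scale: 690 keV² = 6.90 × 10^-10 GeV².
Result: 6.90 × 10^-10 × 2.44 × 10^14 = 1.68 × 10^5 W.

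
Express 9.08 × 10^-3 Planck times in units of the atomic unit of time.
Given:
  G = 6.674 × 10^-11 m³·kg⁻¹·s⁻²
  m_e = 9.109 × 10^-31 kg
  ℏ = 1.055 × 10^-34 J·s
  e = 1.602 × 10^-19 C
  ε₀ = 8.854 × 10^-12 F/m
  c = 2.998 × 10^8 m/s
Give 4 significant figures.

Planck time: t_P = √(ℏG/c⁵) = 5.392 × 10^-44 s
atomic unit of time: τ_au = (4πε₀)²ℏ³/(m_e e⁴) = 2.423 × 10^-17 s
9.08 × 10^-3 × 5.392 × 10^-44 / 2.423 × 10^-17 = 2.021 × 10^-29

2.021 × 10^-29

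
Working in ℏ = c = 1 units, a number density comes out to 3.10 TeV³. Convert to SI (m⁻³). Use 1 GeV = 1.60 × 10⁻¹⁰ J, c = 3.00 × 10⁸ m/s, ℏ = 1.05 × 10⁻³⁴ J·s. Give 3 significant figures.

Number density is [L]⁻³ = [E]³/(ℏc)³.
1 GeV³ → 1/(ℏc)³ × (1 GeV in J)³ = 1.31 × 10⁴⁷ m⁻³.
Convert the energy scale: 3.10 TeV³ = 3.10 × 10⁹ GeV³.
Result: 3.10 × 10⁹ × 1.31 × 10⁴⁷ = 4.06 × 10⁵⁶ m⁻³.

4.06 × 10⁵⁶ m⁻³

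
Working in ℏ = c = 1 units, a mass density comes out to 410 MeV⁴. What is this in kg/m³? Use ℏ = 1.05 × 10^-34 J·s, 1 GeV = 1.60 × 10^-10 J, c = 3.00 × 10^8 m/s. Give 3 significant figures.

Mass density is [E]/(c²[L]³) = [E]⁴/(ℏ³c⁵).
1 GeV⁴ → 1/(ℏ³c⁵) × (1 GeV in J)⁴ = 2.33 × 10^20 kg/m³.
Convert the energy scale: 410 MeV⁴ = 4.10 × 10^-10 GeV⁴.
Result: 4.10 × 10^-10 × 2.33 × 10^20 = 9.55 × 10^10 kg/m³.

9.55 × 10^10 kg/m³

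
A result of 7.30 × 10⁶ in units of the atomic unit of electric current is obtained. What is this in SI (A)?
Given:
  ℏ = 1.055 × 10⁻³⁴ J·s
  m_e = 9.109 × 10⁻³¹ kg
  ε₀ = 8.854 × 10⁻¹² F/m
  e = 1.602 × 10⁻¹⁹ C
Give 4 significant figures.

4.827 × 10⁴ A

One atomic unit of electric current: I_au = e E_h/ℏ = m_e e⁵/((4πε₀)²ℏ³) = 6.612 × 10⁻³ A.
7.30 × 10⁶ × 6.612 × 10⁻³ A = 4.827 × 10⁴ A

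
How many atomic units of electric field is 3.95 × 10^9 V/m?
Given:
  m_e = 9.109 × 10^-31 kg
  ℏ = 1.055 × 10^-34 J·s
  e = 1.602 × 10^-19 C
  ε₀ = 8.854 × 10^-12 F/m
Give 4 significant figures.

7.698 × 10^-3

atomic unit of electric field: E_au = E_h/(e a₀) = m_e²e⁵/((4πε₀)³ℏ⁴) = 5.131 × 10^11 V/m.
3.95 × 10^9 / 5.131 × 10^11 = 7.698 × 10^-3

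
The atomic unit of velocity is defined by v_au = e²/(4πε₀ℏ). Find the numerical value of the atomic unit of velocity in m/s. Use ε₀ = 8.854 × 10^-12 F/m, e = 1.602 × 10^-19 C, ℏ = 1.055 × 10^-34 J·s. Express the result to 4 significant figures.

2.186 × 10^6 m/s

v_au = e²/(4πε₀ℏ)
  = 2.566 × 10^-38 / 1.174 × 10^-44
  = 2.186 × 10^6 m/s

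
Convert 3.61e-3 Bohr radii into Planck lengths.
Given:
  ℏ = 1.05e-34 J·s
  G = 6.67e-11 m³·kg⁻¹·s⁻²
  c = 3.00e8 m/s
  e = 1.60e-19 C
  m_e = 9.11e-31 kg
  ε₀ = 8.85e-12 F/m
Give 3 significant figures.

1.18e22

Bohr radius: a₀ = 4πε₀ℏ²/(m_e e²) = 5.26e-11 m
Planck length: ℓ_P = √(ℏG/c³) = 1.61e-35 m
3.61e-3 × 5.26e-11 / 1.61e-35 = 1.18e22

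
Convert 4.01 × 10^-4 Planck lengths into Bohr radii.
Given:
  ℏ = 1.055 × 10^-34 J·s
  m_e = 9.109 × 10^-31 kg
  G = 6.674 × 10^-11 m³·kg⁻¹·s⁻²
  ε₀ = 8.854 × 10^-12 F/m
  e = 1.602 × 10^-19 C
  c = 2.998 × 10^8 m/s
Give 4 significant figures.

1.224 × 10^-28

Planck length: ℓ_P = √(ℏG/c³) = 1.616 × 10^-35 m
Bohr radius: a₀ = 4πε₀ℏ²/(m_e e²) = 5.297 × 10^-11 m
4.01 × 10^-4 × 1.616 × 10^-35 / 5.297 × 10^-11 = 1.224 × 10^-28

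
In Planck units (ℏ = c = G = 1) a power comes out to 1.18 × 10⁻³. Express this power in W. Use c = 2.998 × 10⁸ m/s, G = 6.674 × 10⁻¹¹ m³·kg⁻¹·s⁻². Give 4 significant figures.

4.282 × 10⁴⁹ W

One Planck power: P_P = c⁵/G = 3.629 × 10⁵² W.
1.18 × 10⁻³ × 3.629 × 10⁵² W = 4.282 × 10⁴⁹ W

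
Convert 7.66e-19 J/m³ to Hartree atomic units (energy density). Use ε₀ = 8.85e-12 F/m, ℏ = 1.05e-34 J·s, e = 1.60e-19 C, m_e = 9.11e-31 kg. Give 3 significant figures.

2.54e-32

atomic unit of energy density: u_au = E_h/a₀³ = m_e⁴e¹⁰/((4πε₀)⁵ℏ⁸) = 3.01e13 J/m³.
7.66e-19 / 3.01e13 = 2.54e-32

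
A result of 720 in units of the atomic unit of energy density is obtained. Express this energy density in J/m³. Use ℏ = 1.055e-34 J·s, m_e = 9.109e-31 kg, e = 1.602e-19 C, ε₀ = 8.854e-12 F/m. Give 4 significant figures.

2.109e16 J/m³

One atomic unit of energy density: u_au = E_h/a₀³ = m_e⁴e¹⁰/((4πε₀)⁵ℏ⁸) = 2.929e13 J/m³.
720 × 2.929e13 J/m³ = 2.109e16 J/m³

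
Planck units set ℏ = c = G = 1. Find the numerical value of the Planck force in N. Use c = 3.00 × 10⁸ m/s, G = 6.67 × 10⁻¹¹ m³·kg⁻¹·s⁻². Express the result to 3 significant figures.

1.21 × 10⁴⁴ N

The unique combination of the constants set to 1 with dimensions of force is F_P = c⁴/G.
  = 8.10 × 10³³ / 6.67 × 10⁻¹¹
  = 1.21 × 10⁴⁴ N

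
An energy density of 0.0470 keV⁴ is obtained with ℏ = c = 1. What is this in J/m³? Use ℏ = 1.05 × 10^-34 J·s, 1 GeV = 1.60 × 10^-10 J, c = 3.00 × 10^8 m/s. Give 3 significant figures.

9.85 × 10^11 J/m³

[E]/[L]³ = [E]⁴/(ℏc)³; restore (ℏc)⁻³.
1 GeV⁴ → 1/(ℏc)³ × (1 GeV in J)⁴ = 2.10 × 10^37 J/m³.
Convert the energy scale: 0.0470 keV⁴ = 4.70 × 10^-26 GeV⁴.
Result: 4.70 × 10^-26 × 2.10 × 10^37 = 9.85 × 10^11 J/m³.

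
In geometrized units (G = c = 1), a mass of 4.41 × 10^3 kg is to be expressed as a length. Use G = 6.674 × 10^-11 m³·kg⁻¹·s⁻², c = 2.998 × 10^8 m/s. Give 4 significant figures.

In G = c = 1 units mass has dimensions of length; the conversion factor is G/c².
4.41 × 10^3 kg × (G/c²) = 3.275 × 10^-24 m

3.275 × 10^-24 m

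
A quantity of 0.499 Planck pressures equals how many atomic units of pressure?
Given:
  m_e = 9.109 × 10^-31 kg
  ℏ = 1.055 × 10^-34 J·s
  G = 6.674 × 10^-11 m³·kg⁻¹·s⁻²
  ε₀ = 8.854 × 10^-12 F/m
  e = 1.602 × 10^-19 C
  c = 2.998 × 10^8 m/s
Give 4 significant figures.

7.891 × 10^99

Planck pressure: p_P = c⁷/(ℏG²) = 4.632 × 10^113 Pa
atomic unit of pressure: P_au = E_h/a₀³ = m_e⁴e¹⁰/((4πε₀)⁵ℏ⁸) = 2.929 × 10^13 Pa
0.499 × 4.632 × 10^113 / 2.929 × 10^13 = 7.891 × 10^99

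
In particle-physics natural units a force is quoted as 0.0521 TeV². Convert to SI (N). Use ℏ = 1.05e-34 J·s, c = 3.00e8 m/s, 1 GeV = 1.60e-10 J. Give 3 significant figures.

Force is [E]/[L] = [E]²/(ℏc); restore (ℏc)⁻¹.
1 GeV² → 1/(ℏc) × (1 GeV in J)² = 8.13e5 N.
Convert the energy scale: 0.0521 TeV² = 5.21e4 GeV².
Result: 5.21e4 × 8.13e5 = 4.23e10 N.

4.23e10 N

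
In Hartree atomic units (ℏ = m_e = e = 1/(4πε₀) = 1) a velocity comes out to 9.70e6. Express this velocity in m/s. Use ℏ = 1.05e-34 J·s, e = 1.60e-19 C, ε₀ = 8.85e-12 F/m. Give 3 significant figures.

One atomic unit of velocity: v_au = e²/(4πε₀ℏ) = 2.19e6 m/s.
9.70e6 × 2.19e6 m/s = 2.13e13 m/s

2.13e13 m/s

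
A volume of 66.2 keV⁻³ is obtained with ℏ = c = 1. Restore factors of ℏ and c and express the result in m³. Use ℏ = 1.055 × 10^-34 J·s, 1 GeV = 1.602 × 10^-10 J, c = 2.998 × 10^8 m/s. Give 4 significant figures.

Volume is [L]³ = [E]⁻³·(ℏc)³.
1 GeV⁻³ → (ℏc)³ × (1 GeV in J)⁻³ = 7.696 × 10^-48 m³.
Convert the energy scale: 66.2 keV⁻³ = 6.62 × 10^19 GeV⁻³.
Result: 6.62 × 10^19 × 7.696 × 10^-48 = 5.095 × 10^-28 m³.

5.095 × 10^-28 m³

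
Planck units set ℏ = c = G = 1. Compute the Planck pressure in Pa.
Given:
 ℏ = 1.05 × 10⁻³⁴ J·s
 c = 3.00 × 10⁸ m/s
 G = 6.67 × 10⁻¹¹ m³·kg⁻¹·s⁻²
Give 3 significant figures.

From ℏ = c = G = 1 the pressure scale is p_P = c⁷/(ℏG²).
  = 2.19 × 10⁵⁹ / 4.67 × 10⁻⁵⁵
  = 4.68 × 10¹¹³ Pa

4.68 × 10¹¹³ Pa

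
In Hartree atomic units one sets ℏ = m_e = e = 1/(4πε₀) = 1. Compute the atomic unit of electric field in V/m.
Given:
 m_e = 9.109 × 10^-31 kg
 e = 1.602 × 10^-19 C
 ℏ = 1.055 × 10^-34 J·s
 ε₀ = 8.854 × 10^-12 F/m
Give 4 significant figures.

5.131 × 10^11 V/m

E_au = E_h/(e a₀) = m_e²e⁵/((4πε₀)³ℏ⁴)
E_h = 4.354 × 10^-18 J
a₀ = 5.297 × 10^-11 m
E_h/(e·a₀) = 5.131 × 10^11 V/m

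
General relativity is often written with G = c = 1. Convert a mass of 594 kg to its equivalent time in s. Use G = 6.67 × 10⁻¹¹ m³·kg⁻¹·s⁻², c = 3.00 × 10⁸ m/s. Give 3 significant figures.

1.47 × 10⁻³³ s

Mass → time via G/c³.
594 kg × (G/c³) = 1.47 × 10⁻³³ s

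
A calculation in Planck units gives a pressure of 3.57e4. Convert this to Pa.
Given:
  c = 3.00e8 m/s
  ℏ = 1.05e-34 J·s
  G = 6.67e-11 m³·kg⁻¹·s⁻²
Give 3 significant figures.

One Planck pressure: p_P = c⁷/(ℏG²) = 4.68e113 Pa.
3.57e4 × 4.68e113 Pa = 1.67e118 Pa

1.67e118 Pa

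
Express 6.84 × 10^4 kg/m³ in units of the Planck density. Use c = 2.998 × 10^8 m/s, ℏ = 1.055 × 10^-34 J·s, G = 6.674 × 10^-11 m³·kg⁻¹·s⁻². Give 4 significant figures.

1.327 × 10^-92

Planck density: ρ_P = c⁵/(ℏG²) = 5.154 × 10^96 kg/m³.
6.84 × 10^4 / 5.154 × 10^96 = 1.327 × 10^-92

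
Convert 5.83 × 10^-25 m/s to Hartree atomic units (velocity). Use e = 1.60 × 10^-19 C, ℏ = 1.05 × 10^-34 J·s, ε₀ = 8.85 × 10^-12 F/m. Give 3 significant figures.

2.66 × 10^-31

atomic unit of velocity: v_au = e²/(4πε₀ℏ) = 2.19 × 10^6 m/s.
5.83 × 10^-25 / 2.19 × 10^6 = 2.66 × 10^-31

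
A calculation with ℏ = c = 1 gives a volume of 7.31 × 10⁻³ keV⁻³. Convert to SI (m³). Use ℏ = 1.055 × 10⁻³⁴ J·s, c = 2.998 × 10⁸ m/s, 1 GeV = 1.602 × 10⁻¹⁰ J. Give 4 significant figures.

Volume is [L]³ = [E]⁻³·(ℏc)³.
1 GeV⁻³ → (ℏc)³ × (1 GeV in J)⁻³ = 7.696 × 10⁻⁴⁸ m³.
Convert the energy scale: 7.31 × 10⁻³ keV⁻³ = 7.31 × 10¹⁵ GeV⁻³.
Result: 7.31 × 10¹⁵ × 7.696 × 10⁻⁴⁸ = 5.626 × 10⁻³² m³.

5.626 × 10⁻³² m³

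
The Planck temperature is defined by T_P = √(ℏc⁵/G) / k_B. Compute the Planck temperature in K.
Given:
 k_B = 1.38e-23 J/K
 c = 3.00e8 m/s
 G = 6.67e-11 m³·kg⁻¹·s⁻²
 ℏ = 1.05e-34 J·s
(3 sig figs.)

1.42e32 K

T_P = √(ℏc⁵/G) / k_B
  = √(3.83e18) × 7.25e22
  = 1.42e32 K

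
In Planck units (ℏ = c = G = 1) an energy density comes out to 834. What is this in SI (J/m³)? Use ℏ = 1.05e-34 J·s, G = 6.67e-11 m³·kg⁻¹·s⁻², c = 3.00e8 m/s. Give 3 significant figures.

3.90e116 J/m³

One Planck energy density: u_P = c⁷/(ℏG²) = 4.68e113 J/m³.
834 × 4.68e113 J/m³ = 3.90e116 J/m³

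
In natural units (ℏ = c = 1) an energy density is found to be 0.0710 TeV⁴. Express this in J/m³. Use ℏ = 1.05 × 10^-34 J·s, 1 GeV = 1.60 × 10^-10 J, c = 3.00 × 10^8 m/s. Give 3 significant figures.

1.49 × 10^48 J/m³

[E]/[L]³ = [E]⁴/(ℏc)³; restore (ℏc)⁻³.
1 GeV⁴ → 1/(ℏc)³ × (1 GeV in J)⁴ = 2.10 × 10^37 J/m³.
Convert the energy scale: 0.0710 TeV⁴ = 7.10 × 10^10 GeV⁴.
Result: 7.10 × 10^10 × 2.10 × 10^37 = 1.49 × 10^48 J/m³.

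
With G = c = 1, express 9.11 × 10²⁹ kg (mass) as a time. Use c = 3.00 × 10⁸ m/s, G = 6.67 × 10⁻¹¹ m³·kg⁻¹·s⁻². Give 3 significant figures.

Mass → time via G/c³.
9.11 × 10²⁹ kg × (G/c³) = 2.25 × 10⁻⁶ s

2.25 × 10⁻⁶ s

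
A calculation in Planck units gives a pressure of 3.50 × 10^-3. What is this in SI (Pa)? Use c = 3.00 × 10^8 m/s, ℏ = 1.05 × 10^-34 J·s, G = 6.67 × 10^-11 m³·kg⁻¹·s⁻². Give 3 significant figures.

One Planck pressure: p_P = c⁷/(ℏG²) = 4.68 × 10^113 Pa.
3.50 × 10^-3 × 4.68 × 10^113 Pa = 1.64 × 10^111 Pa

1.64 × 10^111 Pa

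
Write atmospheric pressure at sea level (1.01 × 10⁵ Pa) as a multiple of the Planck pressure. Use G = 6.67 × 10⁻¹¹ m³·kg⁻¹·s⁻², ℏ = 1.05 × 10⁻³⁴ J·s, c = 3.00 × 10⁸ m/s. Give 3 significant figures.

2.16 × 10⁻¹⁰⁹

Planck pressure: p_P = c⁷/(ℏG²) = 4.68 × 10¹¹³ Pa.
1.01 × 10⁵ / 4.68 × 10¹¹³ = 2.16 × 10⁻¹⁰⁹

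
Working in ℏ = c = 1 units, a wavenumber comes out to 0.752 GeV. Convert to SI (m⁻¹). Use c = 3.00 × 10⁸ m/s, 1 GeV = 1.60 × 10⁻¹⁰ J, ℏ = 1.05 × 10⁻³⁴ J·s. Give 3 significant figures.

Inverse length is [E]/(ℏc).
1 GeV → 1/(ℏc) × (1 GeV in J) = 5.08 × 10¹⁵ m⁻¹.
Result: 0.752 × 5.08 × 10¹⁵ = 3.82 × 10¹⁵ m⁻¹.

3.82 × 10¹⁵ m⁻¹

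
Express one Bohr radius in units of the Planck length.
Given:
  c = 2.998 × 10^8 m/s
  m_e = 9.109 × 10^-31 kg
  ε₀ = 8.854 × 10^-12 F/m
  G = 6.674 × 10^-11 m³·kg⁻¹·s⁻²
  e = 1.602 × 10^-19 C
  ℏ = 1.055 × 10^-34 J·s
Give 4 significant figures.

Bohr radius: a₀ = 4πε₀ℏ²/(m_e e²) = 5.297 × 10^-11 m
Planck length: ℓ_P = √(ℏG/c³) = 1.616 × 10^-35 m
ratio = 5.297 × 10^-11 / 1.616 × 10^-35 = 3.277 × 10^24

3.277 × 10^24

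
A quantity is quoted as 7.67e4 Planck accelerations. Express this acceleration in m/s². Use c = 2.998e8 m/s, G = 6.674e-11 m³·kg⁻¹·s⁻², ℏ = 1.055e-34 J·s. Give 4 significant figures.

One Planck acceleration: a_P = √(c⁷/(ℏG)) = 5.560e51 m/s².
7.67e4 × 5.560e51 m/s² = 4.265e56 m/s²

4.265e56 m/s²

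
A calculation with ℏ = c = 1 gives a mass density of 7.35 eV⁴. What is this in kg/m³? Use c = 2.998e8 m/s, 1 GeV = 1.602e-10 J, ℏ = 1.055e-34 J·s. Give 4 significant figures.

Mass density is [E]/(c²[L]³) = [E]⁴/(ℏ³c⁵).
1 GeV⁴ → 1/(ℏ³c⁵) × (1 GeV in J)⁴ = 2.316e20 kg/m³.
Convert the energy scale: 7.35 eV⁴ = 7.35e-36 GeV⁴.
Result: 7.35e-36 × 2.316e20 = 1.702e-15 kg/m³.

1.702e-15 kg/m³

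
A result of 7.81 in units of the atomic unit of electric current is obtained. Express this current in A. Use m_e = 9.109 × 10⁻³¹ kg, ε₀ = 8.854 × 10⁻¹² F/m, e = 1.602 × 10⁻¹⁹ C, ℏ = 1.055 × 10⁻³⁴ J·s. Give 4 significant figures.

One atomic unit of electric current: I_au = e E_h/ℏ = m_e e⁵/((4πε₀)²ℏ³) = 6.612 × 10⁻³ A.
7.81 × 6.612 × 10⁻³ A = 0.05164 A

0.05164 A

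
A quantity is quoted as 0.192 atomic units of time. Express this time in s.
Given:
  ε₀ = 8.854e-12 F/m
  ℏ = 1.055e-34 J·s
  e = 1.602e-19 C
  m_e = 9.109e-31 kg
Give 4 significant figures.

One atomic unit of time: τ_au = (4πε₀)²ℏ³/(m_e e⁴) = 2.423e-17 s.
0.192 × 2.423e-17 s = 4.652e-18 s

4.652e-18 s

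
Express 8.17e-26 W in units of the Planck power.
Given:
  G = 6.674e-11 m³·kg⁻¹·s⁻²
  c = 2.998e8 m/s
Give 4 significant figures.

Planck power: P_P = c⁵/G = 3.629e52 W.
8.17e-26 / 3.629e52 = 2.251e-78

2.251e-78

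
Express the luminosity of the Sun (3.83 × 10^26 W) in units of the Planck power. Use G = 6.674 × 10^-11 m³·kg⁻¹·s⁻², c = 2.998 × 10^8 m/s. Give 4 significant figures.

1.055 × 10^-26

Planck power: P_P = c⁵/G = 3.629 × 10^52 W.
3.83 × 10^26 / 3.629 × 10^52 = 1.055 × 10^-26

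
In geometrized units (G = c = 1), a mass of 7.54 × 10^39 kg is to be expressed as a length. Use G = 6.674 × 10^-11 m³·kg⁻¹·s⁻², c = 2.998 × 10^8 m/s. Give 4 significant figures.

5.599 × 10^12 m

In G = c = 1 units mass has dimensions of length; the conversion factor is G/c².
7.54 × 10^39 kg × (G/c²) = 5.599 × 10^12 m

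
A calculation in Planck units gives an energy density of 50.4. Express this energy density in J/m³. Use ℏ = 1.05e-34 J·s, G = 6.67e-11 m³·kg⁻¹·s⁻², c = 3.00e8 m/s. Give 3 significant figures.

One Planck energy density: u_P = c⁷/(ℏG²) = 4.68e113 J/m³.
50.4 × 4.68e113 J/m³ = 2.36e115 J/m³

2.36e115 J/m³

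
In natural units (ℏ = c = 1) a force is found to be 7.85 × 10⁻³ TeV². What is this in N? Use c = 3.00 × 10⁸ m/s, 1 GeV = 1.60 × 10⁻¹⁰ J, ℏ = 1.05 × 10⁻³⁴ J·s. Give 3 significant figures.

6.38 × 10⁹ N

Force is [E]/[L] = [E]²/(ℏc); restore (ℏc)⁻¹.
1 GeV² → 1/(ℏc) × (1 GeV in J)² = 8.13 × 10⁵ N.
Convert the energy scale: 7.85 × 10⁻³ TeV² = 7.85 × 10³ GeV².
Result: 7.85 × 10³ × 8.13 × 10⁵ = 6.38 × 10⁹ N.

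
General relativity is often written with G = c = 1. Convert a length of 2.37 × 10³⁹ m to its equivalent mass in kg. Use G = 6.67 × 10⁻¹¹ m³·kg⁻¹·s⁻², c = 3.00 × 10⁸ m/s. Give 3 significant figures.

3.20 × 10⁶⁶ kg

Length → mass via c²/G.
2.37 × 10³⁹ m × (c²/G) = 3.20 × 10⁶⁶ kg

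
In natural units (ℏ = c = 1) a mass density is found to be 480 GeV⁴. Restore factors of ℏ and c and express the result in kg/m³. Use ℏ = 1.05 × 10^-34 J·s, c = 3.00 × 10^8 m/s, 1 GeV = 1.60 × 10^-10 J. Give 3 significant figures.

Mass density is [E]/(c²[L]³) = [E]⁴/(ℏ³c⁵).
1 GeV⁴ → 1/(ℏ³c⁵) × (1 GeV in J)⁴ = 2.33 × 10^20 kg/m³.
Result: 480 × 2.33 × 10^20 = 1.12 × 10^23 kg/m³.

1.12 × 10^23 kg/m³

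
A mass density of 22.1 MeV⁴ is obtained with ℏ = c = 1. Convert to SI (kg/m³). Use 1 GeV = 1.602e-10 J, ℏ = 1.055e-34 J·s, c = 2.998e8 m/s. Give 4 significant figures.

5.118e9 kg/m³

Mass density is [E]/(c²[L]³) = [E]⁴/(ℏ³c⁵).
1 GeV⁴ → 1/(ℏ³c⁵) × (1 GeV in J)⁴ = 2.316e20 kg/m³.
Convert the energy scale: 22.1 MeV⁴ = 2.21e-11 GeV⁴.
Result: 2.21e-11 × 2.316e20 = 5.118e9 kg/m³.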